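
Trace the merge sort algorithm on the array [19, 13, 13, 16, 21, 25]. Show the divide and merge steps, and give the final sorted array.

Merge sort trace:

Split: [19, 13, 13, 16, 21, 25] -> [19, 13, 13] and [16, 21, 25]
  Split: [19, 13, 13] -> [19] and [13, 13]
    Split: [13, 13] -> [13] and [13]
    Merge: [13] + [13] -> [13, 13]
  Merge: [19] + [13, 13] -> [13, 13, 19]
  Split: [16, 21, 25] -> [16] and [21, 25]
    Split: [21, 25] -> [21] and [25]
    Merge: [21] + [25] -> [21, 25]
  Merge: [16] + [21, 25] -> [16, 21, 25]
Merge: [13, 13, 19] + [16, 21, 25] -> [13, 13, 16, 19, 21, 25]

Final sorted array: [13, 13, 16, 19, 21, 25]

The merge sort proceeds by recursively splitting the array and merging sorted halves.
After all merges, the sorted array is [13, 13, 16, 19, 21, 25].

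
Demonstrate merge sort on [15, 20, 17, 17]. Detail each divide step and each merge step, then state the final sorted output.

Merge sort trace:

Split: [15, 20, 17, 17] -> [15, 20] and [17, 17]
  Split: [15, 20] -> [15] and [20]
  Merge: [15] + [20] -> [15, 20]
  Split: [17, 17] -> [17] and [17]
  Merge: [17] + [17] -> [17, 17]
Merge: [15, 20] + [17, 17] -> [15, 17, 17, 20]

Final sorted array: [15, 17, 17, 20]

The merge sort proceeds by recursively splitting the array and merging sorted halves.
After all merges, the sorted array is [15, 17, 17, 20].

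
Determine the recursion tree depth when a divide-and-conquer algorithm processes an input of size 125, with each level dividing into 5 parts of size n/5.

For divide and conquer with division factor 5:

Problem sizes at each level:
Level 0: 125
Level 1: 25
Level 2: 5
Level 3: 1

The root is level 0 and the size-1 base case is level 3 (the tree spans levels 0 through 3, i.e. 4 levels counting the root), so the depth is the number of divisions: log_5(125) = 3

The recursion tree depth is log_5(125) = 3. At each level, the problem size is divided by 5, so it takes 3 divisions to reduce to a base case of size 1. The algorithm makes 5 recursive calls at each level.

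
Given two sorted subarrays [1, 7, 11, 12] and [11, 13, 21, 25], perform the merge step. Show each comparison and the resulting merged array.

Merging process:

Compare 1 vs 11: take 1 from left. Merged: [1]
Compare 7 vs 11: take 7 from left. Merged: [1, 7]
Compare 11 vs 11: take 11 from left. Merged: [1, 7, 11]
Compare 12 vs 11: take 11 from right. Merged: [1, 7, 11, 11]
Compare 12 vs 13: take 12 from left. Merged: [1, 7, 11, 11, 12]
Append remaining from right: [13, 21, 25]. Merged: [1, 7, 11, 11, 12, 13, 21, 25]

Final merged array: [1, 7, 11, 11, 12, 13, 21, 25]
Total comparisons: 5

The merged array is [1, 7, 11, 11, 12, 13, 21, 25], requiring 5 comparisons. The merge step runs in O(n) time where n is the total number of elements.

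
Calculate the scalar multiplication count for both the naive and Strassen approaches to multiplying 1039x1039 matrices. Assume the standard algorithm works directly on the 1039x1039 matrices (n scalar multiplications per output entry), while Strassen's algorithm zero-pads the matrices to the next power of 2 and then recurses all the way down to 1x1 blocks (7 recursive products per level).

Matrix multiplication for 1039x1039 matrices:

Strassen's algorithm requires power-of-2 dimensions. Pad 1039x1039 to 2048x2048 (next power of 2).

Standard algorithm: 1039^3 = 1121622319 multiplications
Strassen's algorithm: 7^(log2(2048)) = 7^11 = 1977326743 multiplications
Difference: 1121622319 - 1977326743 = -855704424 (Strassen uses MORE here due to padding overhead — for small or just-over-power-of-2 n, padding can outweigh the per-level savings)

Standard: 1121622319 multiplications (1039^3). Strassen: 1977326743 multiplications (7^11, after padding to 2048x2048). Strassen reduces 8 recursive multiplications to 7 at each level.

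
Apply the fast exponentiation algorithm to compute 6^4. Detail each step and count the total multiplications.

Computing 6^4 by squaring (build up from 6^1; each line after the first costs one multiplication):

6^1 = 6
6^2 = (6^1)^2 = 6^2 = 36
6^4 = (6^2)^2 = 36^2 = 1296

Result: 1296
Multiplications needed: 2 (2 lines after 6^1)

6^4 = 1296. Using exponentiation by squaring, this requires 2 multiplications. The key idea: if the exponent is even, square the half-power; if odd, multiply by the base once.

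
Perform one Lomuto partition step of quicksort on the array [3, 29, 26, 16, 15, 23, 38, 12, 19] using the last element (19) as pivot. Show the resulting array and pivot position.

Lomuto partition with pivot = 19:

Initial array: [3, 29, 26, 16, 15, 23, 38, 12, 19]

arr[0]=3 <= 19: swap with position 0, array becomes [3, 29, 26, 16, 15, 23, 38, 12, 19]
arr[1]=29 > 19: no swap
arr[2]=26 > 19: no swap
arr[3]=16 <= 19: swap with position 1, array becomes [3, 16, 26, 29, 15, 23, 38, 12, 19]
arr[4]=15 <= 19: swap with position 2, array becomes [3, 16, 15, 29, 26, 23, 38, 12, 19]
arr[5]=23 > 19: no swap
arr[6]=38 > 19: no swap
arr[7]=12 <= 19: swap with position 3, array becomes [3, 16, 15, 12, 26, 23, 38, 29, 19]

Place pivot at position 4: [3, 16, 15, 12, 19, 23, 38, 29, 26]
Pivot position: 4

After partitioning with pivot 19, the array becomes [3, 16, 15, 12, 19, 23, 38, 29, 26]. The pivot is placed at index 4. All elements to the left of the pivot are <= 19, and all elements to the right are > 19.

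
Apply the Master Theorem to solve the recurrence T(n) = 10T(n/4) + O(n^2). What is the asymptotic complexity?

Master Theorem for T(n) = 10T(n/4) + O(n^2):

a = 10, b = 4, c = 2
log_b(a) = log_4(10) = 1.6610

Case 3: c = 2 > log_4(10) = 1.6610
T(n) = O(n^2) = O(n^2)

For T(n) = 10T(n/4) + O(n^2): log_4(10) = 1.6610. This is Case 3 of the Master Theorem (c > log_b(a), work dominated by root), giving O(n^2).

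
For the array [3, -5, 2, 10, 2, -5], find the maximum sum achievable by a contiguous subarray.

Using Kadane's algorithm on [3, -5, 2, 10, 2, -5]:

Scanning through the array:
Position 1 (value -5): max_ending_here = -2, max_so_far = 3
Position 2 (value 2): max_ending_here = 2, max_so_far = 3
Position 3 (value 10): max_ending_here = 12, max_so_far = 12
Position 4 (value 2): max_ending_here = 14, max_so_far = 14
Position 5 (value -5): max_ending_here = 9, max_so_far = 14

Maximum subarray: [2, 10, 2]
Maximum sum: 14

The maximum subarray is [2, 10, 2] with sum 14. This subarray runs from index 2 to index 4.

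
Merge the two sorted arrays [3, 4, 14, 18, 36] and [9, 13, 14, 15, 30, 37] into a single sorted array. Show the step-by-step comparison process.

Merging process:

Compare 3 vs 9: take 3 from left. Merged: [3]
Compare 4 vs 9: take 4 from left. Merged: [3, 4]
Compare 14 vs 9: take 9 from right. Merged: [3, 4, 9]
Compare 14 vs 13: take 13 from right. Merged: [3, 4, 9, 13]
Compare 14 vs 14: take 14 from left. Merged: [3, 4, 9, 13, 14]
Compare 18 vs 14: take 14 from right. Merged: [3, 4, 9, 13, 14, 14]
Compare 18 vs 15: take 15 from right. Merged: [3, 4, 9, 13, 14, 14, 15]
Compare 18 vs 30: take 18 from left. Merged: [3, 4, 9, 13, 14, 14, 15, 18]
Compare 36 vs 30: take 30 from right. Merged: [3, 4, 9, 13, 14, 14, 15, 18, 30]
Compare 36 vs 37: take 36 from left. Merged: [3, 4, 9, 13, 14, 14, 15, 18, 30, 36]
Append remaining from right: [37]. Merged: [3, 4, 9, 13, 14, 14, 15, 18, 30, 36, 37]

Final merged array: [3, 4, 9, 13, 14, 14, 15, 18, 30, 36, 37]
Total comparisons: 10

The merged array is [3, 4, 9, 13, 14, 14, 15, 18, 30, 36, 37], requiring 10 comparisons. The merge step runs in O(n) time where n is the total number of elements.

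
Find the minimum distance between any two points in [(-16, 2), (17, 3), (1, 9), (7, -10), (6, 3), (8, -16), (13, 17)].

Computing all pairwise distances among 7 points:

d((-16, 2), (17, 3)) = 33.0151
d((-16, 2), (1, 9)) = 18.3848
d((-16, 2), (7, -10)) = 25.9422
d((-16, 2), (6, 3)) = 22.0227
d((-16, 2), (8, -16)) = 30.0
d((-16, 2), (13, 17)) = 32.6497
d((17, 3), (1, 9)) = 17.088
d((17, 3), (7, -10)) = 16.4012
d((17, 3), (6, 3)) = 11.0
d((17, 3), (8, -16)) = 21.0238
d((17, 3), (13, 17)) = 14.5602
d((1, 9), (7, -10)) = 19.9249
d((1, 9), (6, 3)) = 7.8102
d((1, 9), (8, -16)) = 25.9615
d((1, 9), (13, 17)) = 14.4222
d((7, -10), (6, 3)) = 13.0384
d((7, -10), (8, -16)) = 6.0828 <-- minimum
d((7, -10), (13, 17)) = 27.6586
d((6, 3), (8, -16)) = 19.105
d((6, 3), (13, 17)) = 15.6525
d((8, -16), (13, 17)) = 33.3766

Closest pair: (7, -10) and (8, -16) with distance 6.0828

The closest pair is (7, -10) and (8, -16) with Euclidean distance 6.0828. For 7 points, brute-force pairwise comparison is shown above. For large n, the divide-and-conquer algorithm (sort by x, recurse on halves, check the dividing strip) achieves O(n log n).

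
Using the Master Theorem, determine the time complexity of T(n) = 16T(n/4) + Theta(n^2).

Master Theorem for T(n) = 16T(n/4) + O(n^2):

a = 16, b = 4, c = 2
log_b(a) = log_4(16) = 2.0000

Case 2: c = 2 = log_4(16) = 2.0000
T(n) = O(n^2 log n) = O(n^2 log n)

For T(n) = 16T(n/4) + O(n^2): log_4(16) = 2.0000. This is Case 2 of the Master Theorem (c = log_b(a), equal work at all levels), giving O(n^2 log n).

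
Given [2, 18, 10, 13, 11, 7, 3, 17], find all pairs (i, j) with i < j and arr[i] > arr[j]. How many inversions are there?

Finding inversions in [2, 18, 10, 13, 11, 7, 3, 17]:

(1, 2): arr[1]=18 > arr[2]=10
(1, 3): arr[1]=18 > arr[3]=13
(1, 4): arr[1]=18 > arr[4]=11
(1, 5): arr[1]=18 > arr[5]=7
(1, 6): arr[1]=18 > arr[6]=3
(1, 7): arr[1]=18 > arr[7]=17
(2, 5): arr[2]=10 > arr[5]=7
(2, 6): arr[2]=10 > arr[6]=3
(3, 4): arr[3]=13 > arr[4]=11
(3, 5): arr[3]=13 > arr[5]=7
(3, 6): arr[3]=13 > arr[6]=3
(4, 5): arr[4]=11 > arr[5]=7
(4, 6): arr[4]=11 > arr[6]=3
(5, 6): arr[5]=7 > arr[6]=3

Total inversions: 14

The array has 14 inversion(s): (1,2), (1,3), (1,4), (1,5), (1,6), (1,7), (2,5), (2,6), (3,4), (3,5), (3,6), (4,5), (4,6), (5,6). Each pair (i,j) satisfies i < j and arr[i] > arr[j].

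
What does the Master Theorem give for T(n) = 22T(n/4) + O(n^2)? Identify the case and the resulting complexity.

Master Theorem for T(n) = 22T(n/4) + O(n^2):

a = 22, b = 4, c = 2
log_b(a) = log_4(22) = 2.2297

Case 1: c = 2 < log_4(22) = 2.2297
T(n) = O(n^(log_4 22))

For T(n) = 22T(n/4) + O(n^2): log_4(22) = 2.2297. This is Case 1 of the Master Theorem (c < log_b(a), work dominated by leaves), giving O(n^(log_4 22)).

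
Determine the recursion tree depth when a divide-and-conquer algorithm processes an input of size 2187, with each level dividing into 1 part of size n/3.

For divide and conquer with division factor 3:

Problem sizes at each level:
Level 0: 2187
Level 1: 729
Level 2: 243
Level 3: 81
Level 4: 27
Level 5: 9
Level 6: 3
Level 7: 1

The root is level 0 and the size-1 base case is level 7 (the tree spans levels 0 through 7, i.e. 8 levels counting the root), so the depth is the number of divisions: log_3(2187) = 7

The recursion tree depth is log_3(2187) = 7. At each level, the problem size is divided by 3, so it takes 7 divisions to reduce to a base case of size 1. The algorithm makes 1 recursive call at each level.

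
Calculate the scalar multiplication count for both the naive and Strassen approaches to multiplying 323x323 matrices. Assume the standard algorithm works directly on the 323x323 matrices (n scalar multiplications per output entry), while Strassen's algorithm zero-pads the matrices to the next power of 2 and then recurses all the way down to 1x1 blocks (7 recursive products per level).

Matrix multiplication for 323x323 matrices:

Strassen's algorithm requires power-of-2 dimensions. Pad 323x323 to 512x512 (next power of 2).

Standard algorithm: 323^3 = 33698267 multiplications
Strassen's algorithm: 7^(log2(512)) = 7^9 = 40353607 multiplications
Difference: 33698267 - 40353607 = -6655340 (Strassen uses MORE here due to padding overhead — for small or just-over-power-of-2 n, padding can outweigh the per-level savings)

Standard: 33698267 multiplications (323^3). Strassen: 40353607 multiplications (7^9, after padding to 512x512). Strassen reduces 8 recursive multiplications to 7 at each level.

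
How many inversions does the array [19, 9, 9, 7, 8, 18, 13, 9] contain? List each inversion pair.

Finding inversions in [19, 9, 9, 7, 8, 18, 13, 9]:

(0, 1): arr[0]=19 > arr[1]=9
(0, 2): arr[0]=19 > arr[2]=9
(0, 3): arr[0]=19 > arr[3]=7
(0, 4): arr[0]=19 > arr[4]=8
(0, 5): arr[0]=19 > arr[5]=18
(0, 6): arr[0]=19 > arr[6]=13
(0, 7): arr[0]=19 > arr[7]=9
(1, 3): arr[1]=9 > arr[3]=7
(1, 4): arr[1]=9 > arr[4]=8
(2, 3): arr[2]=9 > arr[3]=7
(2, 4): arr[2]=9 > arr[4]=8
(5, 6): arr[5]=18 > arr[6]=13
(5, 7): arr[5]=18 > arr[7]=9
(6, 7): arr[6]=13 > arr[7]=9

Total inversions: 14

The array has 14 inversion(s): (0,1), (0,2), (0,3), (0,4), (0,5), (0,6), (0,7), (1,3), (1,4), (2,3), (2,4), (5,6), (5,7), (6,7). Each pair (i,j) satisfies i < j and arr[i] > arr[j].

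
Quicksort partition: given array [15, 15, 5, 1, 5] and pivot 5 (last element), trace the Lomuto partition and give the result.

Lomuto partition with pivot = 5:

Initial array: [15, 15, 5, 1, 5]

arr[0]=15 > 5: no swap
arr[1]=15 > 5: no swap
arr[2]=5 <= 5: swap with position 0, array becomes [5, 15, 15, 1, 5]
arr[3]=1 <= 5: swap with position 1, array becomes [5, 1, 15, 15, 5]

Place pivot at position 2: [5, 1, 5, 15, 15]
Pivot position: 2

After partitioning with pivot 5, the array becomes [5, 1, 5, 15, 15]. The pivot is placed at index 2. All elements to the left of the pivot are <= 5, and all elements to the right are > 5.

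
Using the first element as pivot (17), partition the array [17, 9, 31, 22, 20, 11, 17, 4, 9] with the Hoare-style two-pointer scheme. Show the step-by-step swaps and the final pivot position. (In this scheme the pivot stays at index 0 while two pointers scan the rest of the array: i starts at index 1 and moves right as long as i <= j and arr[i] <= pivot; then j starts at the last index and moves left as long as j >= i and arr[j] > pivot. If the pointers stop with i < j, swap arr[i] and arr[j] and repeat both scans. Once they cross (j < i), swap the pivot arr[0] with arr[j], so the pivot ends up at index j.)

Hoare-style two-pointer partition with pivot = 17:

Initial array: [17, 9, 31, 22, 20, 11, 17, 4, 9]

Pointers start at i = 1, j = 8.
i stops at index 2 (arr[2]=31 > 17), j stops at index 8 (arr[8]=9 <= 17): swap arr[2] and arr[8], array becomes [17, 9, 9, 22, 20, 11, 17, 4, 31]
i stops at index 3 (arr[3]=22 > 17), j stops at index 7 (arr[7]=4 <= 17): swap arr[3] and arr[7], array becomes [17, 9, 9, 4, 20, 11, 17, 22, 31]
i stops at index 4 (arr[4]=20 > 17), j stops at index 6 (arr[6]=17 <= 17): swap arr[4] and arr[6], array becomes [17, 9, 9, 4, 17, 11, 20, 22, 31]
i ends at 6, j ends at 5: the pointers have crossed (j < i), so scanning stops.

Swap pivot arr[0] with arr[5] to place pivot at position 5: [11, 9, 9, 4, 17, 17, 20, 22, 31]
Pivot position: 5

After partitioning with pivot 17, the array becomes [11, 9, 9, 4, 17, 17, 20, 22, 31]. The pivot is placed at index 5. All elements to the left of the pivot are <= 17, and all elements to the right are > 17.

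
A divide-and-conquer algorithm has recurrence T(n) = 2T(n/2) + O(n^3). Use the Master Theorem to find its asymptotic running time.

Master Theorem for T(n) = 2T(n/2) + O(n^3):

a = 2, b = 2, c = 3
log_b(a) = log_2(2) = 1.0000

Case 3: c = 3 > log_2(2) = 1.0000
T(n) = O(n^3) = O(n^3)

For T(n) = 2T(n/2) + O(n^3): log_2(2) = 1.0000. This is Case 3 of the Master Theorem (c > log_b(a), work dominated by root), giving O(n^3).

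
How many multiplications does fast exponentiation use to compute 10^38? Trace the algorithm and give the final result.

Computing 10^38 by squaring (build up from 10^1; each line after the first costs one multiplication):

10^1 = 10
10^2 = (10^1)^2 = 10^2 = 100
10^4 = (10^2)^2 = 100^2 = 10000
10^8 = (10^4)^2 = 10000^2 = 100000000
10^9 = 10 * 10^8 = 10 * 100000000 = 1000000000
10^18 = (10^9)^2 = 1000000000^2 = 1000000000000000000
10^19 = 10 * 10^18 = 10 * 1000000000000000000 = 10000000000000000000
10^38 = (10^19)^2 = 10000000000000000000^2 = 100000000000000000000000000000000000000

Result: 100000000000000000000000000000000000000
Multiplications needed: 7 (7 lines after 10^1)

10^38 = 100000000000000000000000000000000000000. Using exponentiation by squaring, this requires 7 multiplications. The key idea: if the exponent is even, square the half-power; if odd, multiply by the base once.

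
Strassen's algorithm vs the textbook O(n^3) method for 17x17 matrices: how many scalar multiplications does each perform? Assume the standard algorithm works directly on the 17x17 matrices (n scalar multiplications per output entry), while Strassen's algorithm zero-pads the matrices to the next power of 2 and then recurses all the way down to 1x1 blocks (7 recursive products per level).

Matrix multiplication for 17x17 matrices:

Strassen's algorithm requires power-of-2 dimensions. Pad 17x17 to 32x32 (next power of 2).

Standard algorithm: 17^3 = 4913 multiplications
Strassen's algorithm: 7^(log2(32)) = 7^5 = 16807 multiplications
Difference: 4913 - 16807 = -11894 (Strassen uses MORE here due to padding overhead — for small or just-over-power-of-2 n, padding can outweigh the per-level savings)

Standard: 4913 multiplications (17^3). Strassen: 16807 multiplications (7^5, after padding to 32x32). Strassen reduces 8 recursive multiplications to 7 at each level.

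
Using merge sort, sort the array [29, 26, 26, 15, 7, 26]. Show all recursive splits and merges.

Merge sort trace:

Split: [29, 26, 26, 15, 7, 26] -> [29, 26, 26] and [15, 7, 26]
  Split: [29, 26, 26] -> [29] and [26, 26]
    Split: [26, 26] -> [26] and [26]
    Merge: [26] + [26] -> [26, 26]
  Merge: [29] + [26, 26] -> [26, 26, 29]
  Split: [15, 7, 26] -> [15] and [7, 26]
    Split: [7, 26] -> [7] and [26]
    Merge: [7] + [26] -> [7, 26]
  Merge: [15] + [7, 26] -> [7, 15, 26]
Merge: [26, 26, 29] + [7, 15, 26] -> [7, 15, 26, 26, 26, 29]

Final sorted array: [7, 15, 26, 26, 26, 29]

The merge sort proceeds by recursively splitting the array and merging sorted halves.
After all merges, the sorted array is [7, 15, 26, 26, 26, 29].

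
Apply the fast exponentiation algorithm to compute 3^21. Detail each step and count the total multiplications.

Computing 3^21 by squaring (build up from 3^1; each line after the first costs one multiplication):

3^1 = 3
3^2 = (3^1)^2 = 3^2 = 9
3^4 = (3^2)^2 = 9^2 = 81
3^5 = 3 * 3^4 = 3 * 81 = 243
3^10 = (3^5)^2 = 243^2 = 59049
3^20 = (3^10)^2 = 59049^2 = 3486784401
3^21 = 3 * 3^20 = 3 * 3486784401 = 10460353203

Result: 10460353203
Multiplications needed: 6 (6 lines after 3^1)

3^21 = 10460353203. Using exponentiation by squaring, this requires 6 multiplications. The key idea: if the exponent is even, square the half-power; if odd, multiply by the base once.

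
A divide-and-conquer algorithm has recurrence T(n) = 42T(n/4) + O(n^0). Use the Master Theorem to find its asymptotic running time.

Master Theorem for T(n) = 42T(n/4) + O(n^0):

a = 42, b = 4, c = 0
log_b(a) = log_4(42) = 2.6962

Case 1: c = 0 < log_4(42) = 2.6962
T(n) = O(n^(log_4 42))

For T(n) = 42T(n/4) + O(n^0): log_4(42) = 2.6962. This is Case 1 of the Master Theorem (c < log_b(a), work dominated by leaves), giving O(n^(log_4 42)).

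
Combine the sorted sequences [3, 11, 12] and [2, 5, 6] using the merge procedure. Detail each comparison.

Merging process:

Compare 3 vs 2: take 2 from right. Merged: [2]
Compare 3 vs 5: take 3 from left. Merged: [2, 3]
Compare 11 vs 5: take 5 from right. Merged: [2, 3, 5]
Compare 11 vs 6: take 6 from right. Merged: [2, 3, 5, 6]
Append remaining from left: [11, 12]. Merged: [2, 3, 5, 6, 11, 12]

Final merged array: [2, 3, 5, 6, 11, 12]
Total comparisons: 4

The merged array is [2, 3, 5, 6, 11, 12], requiring 4 comparisons. The merge step runs in O(n) time where n is the total number of elements.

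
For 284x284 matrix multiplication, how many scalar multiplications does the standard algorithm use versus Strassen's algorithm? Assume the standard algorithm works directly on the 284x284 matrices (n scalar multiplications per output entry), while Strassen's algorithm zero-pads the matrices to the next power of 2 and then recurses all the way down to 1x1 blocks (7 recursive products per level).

Matrix multiplication for 284x284 matrices:

Strassen's algorithm requires power-of-2 dimensions. Pad 284x284 to 512x512 (next power of 2).

Standard algorithm: 284^3 = 22906304 multiplications
Strassen's algorithm: 7^(log2(512)) = 7^9 = 40353607 multiplications
Difference: 22906304 - 40353607 = -17447303 (Strassen uses MORE here due to padding overhead — for small or just-over-power-of-2 n, padding can outweigh the per-level savings)

Standard: 22906304 multiplications (284^3). Strassen: 40353607 multiplications (7^9, after padding to 512x512). Strassen reduces 8 recursive multiplications to 7 at each level.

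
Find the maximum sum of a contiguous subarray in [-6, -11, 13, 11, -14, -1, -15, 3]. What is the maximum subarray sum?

Using Kadane's algorithm on [-6, -11, 13, 11, -14, -1, -15, 3]:

Scanning through the array:
Position 1 (value -11): max_ending_here = -11, max_so_far = -6
Position 2 (value 13): max_ending_here = 13, max_so_far = 13
Position 3 (value 11): max_ending_here = 24, max_so_far = 24
Position 4 (value -14): max_ending_here = 10, max_so_far = 24
Position 5 (value -1): max_ending_here = 9, max_so_far = 24
Position 6 (value -15): max_ending_here = -6, max_so_far = 24
Position 7 (value 3): max_ending_here = 3, max_so_far = 24

Maximum subarray: [13, 11]
Maximum sum: 24

The maximum subarray is [13, 11] with sum 24. This subarray runs from index 2 to index 3.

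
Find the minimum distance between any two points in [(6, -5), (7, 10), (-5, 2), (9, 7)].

Computing all pairwise distances among 4 points:

d((6, -5), (7, 10)) = 15.0333
d((6, -5), (-5, 2)) = 13.0384
d((6, -5), (9, 7)) = 12.3693
d((7, 10), (-5, 2)) = 14.4222
d((7, 10), (9, 7)) = 3.6056 <-- minimum
d((-5, 2), (9, 7)) = 14.8661

Closest pair: (7, 10) and (9, 7) with distance 3.6056

The closest pair is (7, 10) and (9, 7) with Euclidean distance 3.6056. For 4 points, brute-force pairwise comparison is shown above. For large n, the divide-and-conquer algorithm (sort by x, recurse on halves, check the dividing strip) achieves O(n log n).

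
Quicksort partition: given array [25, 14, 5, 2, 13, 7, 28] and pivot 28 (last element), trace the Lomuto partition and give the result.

Lomuto partition with pivot = 28:

Initial array: [25, 14, 5, 2, 13, 7, 28]

arr[0]=25 <= 28: swap with position 0, array becomes [25, 14, 5, 2, 13, 7, 28]
arr[1]=14 <= 28: swap with position 1, array becomes [25, 14, 5, 2, 13, 7, 28]
arr[2]=5 <= 28: swap with position 2, array becomes [25, 14, 5, 2, 13, 7, 28]
arr[3]=2 <= 28: swap with position 3, array becomes [25, 14, 5, 2, 13, 7, 28]
arr[4]=13 <= 28: swap with position 4, array becomes [25, 14, 5, 2, 13, 7, 28]
arr[5]=7 <= 28: swap with position 5, array becomes [25, 14, 5, 2, 13, 7, 28]

Place pivot at position 6: [25, 14, 5, 2, 13, 7, 28]
Pivot position: 6

After partitioning with pivot 28, the array becomes [25, 14, 5, 2, 13, 7, 28]. The pivot is placed at index 6. All elements to the left of the pivot are <= 28, and all elements to the right are > 28.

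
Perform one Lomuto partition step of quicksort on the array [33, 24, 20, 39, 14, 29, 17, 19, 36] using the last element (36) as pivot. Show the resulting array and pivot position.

Lomuto partition with pivot = 36:

Initial array: [33, 24, 20, 39, 14, 29, 17, 19, 36]

arr[0]=33 <= 36: swap with position 0, array becomes [33, 24, 20, 39, 14, 29, 17, 19, 36]
arr[1]=24 <= 36: swap with position 1, array becomes [33, 24, 20, 39, 14, 29, 17, 19, 36]
arr[2]=20 <= 36: swap with position 2, array becomes [33, 24, 20, 39, 14, 29, 17, 19, 36]
arr[3]=39 > 36: no swap
arr[4]=14 <= 36: swap with position 3, array becomes [33, 24, 20, 14, 39, 29, 17, 19, 36]
arr[5]=29 <= 36: swap with position 4, array becomes [33, 24, 20, 14, 29, 39, 17, 19, 36]
arr[6]=17 <= 36: swap with position 5, array becomes [33, 24, 20, 14, 29, 17, 39, 19, 36]
arr[7]=19 <= 36: swap with position 6, array becomes [33, 24, 20, 14, 29, 17, 19, 39, 36]

Place pivot at position 7: [33, 24, 20, 14, 29, 17, 19, 36, 39]
Pivot position: 7

After partitioning with pivot 36, the array becomes [33, 24, 20, 14, 29, 17, 19, 36, 39]. The pivot is placed at index 7. All elements to the left of the pivot are <= 36, and all elements to the right are > 36.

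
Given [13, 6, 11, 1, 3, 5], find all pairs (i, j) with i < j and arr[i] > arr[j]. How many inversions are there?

Finding inversions in [13, 6, 11, 1, 3, 5]:

(0, 1): arr[0]=13 > arr[1]=6
(0, 2): arr[0]=13 > arr[2]=11
(0, 3): arr[0]=13 > arr[3]=1
(0, 4): arr[0]=13 > arr[4]=3
(0, 5): arr[0]=13 > arr[5]=5
(1, 3): arr[1]=6 > arr[3]=1
(1, 4): arr[1]=6 > arr[4]=3
(1, 5): arr[1]=6 > arr[5]=5
(2, 3): arr[2]=11 > arr[3]=1
(2, 4): arr[2]=11 > arr[4]=3
(2, 5): arr[2]=11 > arr[5]=5

Total inversions: 11

The array has 11 inversion(s): (0,1), (0,2), (0,3), (0,4), (0,5), (1,3), (1,4), (1,5), (2,3), (2,4), (2,5). Each pair (i,j) satisfies i < j and arr[i] > arr[j].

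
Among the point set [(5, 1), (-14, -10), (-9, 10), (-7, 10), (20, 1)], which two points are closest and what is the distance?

Computing all pairwise distances among 5 points:

d((5, 1), (-14, -10)) = 21.9545
d((5, 1), (-9, 10)) = 16.6433
d((5, 1), (-7, 10)) = 15.0
d((5, 1), (20, 1)) = 15.0
d((-14, -10), (-9, 10)) = 20.6155
d((-14, -10), (-7, 10)) = 21.1896
d((-14, -10), (20, 1)) = 35.7351
d((-9, 10), (-7, 10)) = 2.0 <-- minimum
d((-9, 10), (20, 1)) = 30.3645
d((-7, 10), (20, 1)) = 28.4605

Closest pair: (-9, 10) and (-7, 10) with distance 2.0

The closest pair is (-9, 10) and (-7, 10) with Euclidean distance 2.0. For 5 points, brute-force pairwise comparison is shown above. For large n, the divide-and-conquer algorithm (sort by x, recurse on halves, check the dividing strip) achieves O(n log n).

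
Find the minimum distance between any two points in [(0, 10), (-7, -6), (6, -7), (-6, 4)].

Computing all pairwise distances among 4 points:

d((0, 10), (-7, -6)) = 17.4642
d((0, 10), (6, -7)) = 18.0278
d((0, 10), (-6, 4)) = 8.4853 <-- minimum
d((-7, -6), (6, -7)) = 13.0384
d((-7, -6), (-6, 4)) = 10.0499
d((6, -7), (-6, 4)) = 16.2788

Closest pair: (0, 10) and (-6, 4) with distance 8.4853

The closest pair is (0, 10) and (-6, 4) with Euclidean distance 8.4853. For 4 points, brute-force pairwise comparison is shown above. For large n, the divide-and-conquer algorithm (sort by x, recurse on halves, check the dividing strip) achieves O(n log n).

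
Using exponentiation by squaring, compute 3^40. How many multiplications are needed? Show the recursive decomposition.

Computing 3^40 by squaring (build up from 3^1; each line after the first costs one multiplication):

3^1 = 3
3^2 = (3^1)^2 = 3^2 = 9
3^4 = (3^2)^2 = 9^2 = 81
3^5 = 3 * 3^4 = 3 * 81 = 243
3^10 = (3^5)^2 = 243^2 = 59049
3^20 = (3^10)^2 = 59049^2 = 3486784401
3^40 = (3^20)^2 = 3486784401^2 = 12157665459056928801

Result: 12157665459056928801
Multiplications needed: 6 (6 lines after 3^1)

3^40 = 12157665459056928801. Using exponentiation by squaring, this requires 6 multiplications. The key idea: if the exponent is even, square the half-power; if odd, multiply by the base once.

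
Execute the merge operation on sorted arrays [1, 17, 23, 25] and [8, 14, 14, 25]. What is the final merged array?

Merging process:

Compare 1 vs 8: take 1 from left. Merged: [1]
Compare 17 vs 8: take 8 from right. Merged: [1, 8]
Compare 17 vs 14: take 14 from right. Merged: [1, 8, 14]
Compare 17 vs 14: take 14 from right. Merged: [1, 8, 14, 14]
Compare 17 vs 25: take 17 from left. Merged: [1, 8, 14, 14, 17]
Compare 23 vs 25: take 23 from left. Merged: [1, 8, 14, 14, 17, 23]
Compare 25 vs 25: take 25 from left. Merged: [1, 8, 14, 14, 17, 23, 25]
Append remaining from right: [25]. Merged: [1, 8, 14, 14, 17, 23, 25, 25]

Final merged array: [1, 8, 14, 14, 17, 23, 25, 25]
Total comparisons: 7

The merged array is [1, 8, 14, 14, 17, 23, 25, 25], requiring 7 comparisons. The merge step runs in O(n) time where n is the total number of elements.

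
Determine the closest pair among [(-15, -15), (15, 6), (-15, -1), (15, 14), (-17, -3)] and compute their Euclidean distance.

Computing all pairwise distances among 5 points:

d((-15, -15), (15, 6)) = 36.6197
d((-15, -15), (-15, -1)) = 14.0
d((-15, -15), (15, 14)) = 41.7253
d((-15, -15), (-17, -3)) = 12.1655
d((15, 6), (-15, -1)) = 30.8058
d((15, 6), (15, 14)) = 8.0
d((15, 6), (-17, -3)) = 33.2415
d((-15, -1), (15, 14)) = 33.541
d((-15, -1), (-17, -3)) = 2.8284 <-- minimum
d((15, 14), (-17, -3)) = 36.2353

Closest pair: (-15, -1) and (-17, -3) with distance 2.8284

The closest pair is (-15, -1) and (-17, -3) with Euclidean distance 2.8284. For 5 points, brute-force pairwise comparison is shown above. For large n, the divide-and-conquer algorithm (sort by x, recurse on halves, check the dividing strip) achieves O(n log n).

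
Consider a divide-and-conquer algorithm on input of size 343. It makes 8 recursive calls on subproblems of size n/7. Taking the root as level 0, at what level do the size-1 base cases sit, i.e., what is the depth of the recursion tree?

For divide and conquer with division factor 7:

Problem sizes at each level:
Level 0: 343
Level 1: 49
Level 2: 7
Level 3: 1

The root is level 0 and the size-1 base case is level 3 (the tree spans levels 0 through 3, i.e. 4 levels counting the root), so the depth is the number of divisions: log_7(343) = 3

The recursion tree depth is log_7(343) = 3. At each level, the problem size is divided by 7, so it takes 3 divisions to reduce to a base case of size 1. The algorithm makes 8 recursive calls at each level.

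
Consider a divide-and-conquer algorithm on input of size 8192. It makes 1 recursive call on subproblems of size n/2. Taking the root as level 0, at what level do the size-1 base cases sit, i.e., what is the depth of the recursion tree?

For divide and conquer with division factor 2:

Problem sizes at each level:
Level 0: 8192
Level 1: 4096
Level 2: 2048
Level 3: 1024
Level 4: 512
Level 5: 256
Level 6: 128
Level 7: 64
Level 8: 32
Level 9: 16
Level 10: 8
Level 11: 4
Level 12: 2
Level 13: 1

The root is level 0 and the size-1 base case is level 13 (the tree spans levels 0 through 13, i.e. 14 levels counting the root), so the depth is the number of divisions: log_2(8192) = 13

The recursion tree depth is log_2(8192) = 13. At each level, the problem size is divided by 2, so it takes 13 divisions to reduce to a base case of size 1. The algorithm makes 1 recursive call at each level.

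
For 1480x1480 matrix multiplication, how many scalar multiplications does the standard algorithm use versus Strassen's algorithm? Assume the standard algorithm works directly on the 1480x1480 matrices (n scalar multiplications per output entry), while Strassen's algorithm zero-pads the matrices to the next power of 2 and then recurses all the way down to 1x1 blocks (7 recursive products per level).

Matrix multiplication for 1480x1480 matrices:

Strassen's algorithm requires power-of-2 dimensions. Pad 1480x1480 to 2048x2048 (next power of 2).

Standard algorithm: 1480^3 = 3241792000 multiplications
Strassen's algorithm: 7^(log2(2048)) = 7^11 = 1977326743 multiplications
Savings: 3241792000 - 1977326743 = 1264465257 multiplications

Standard: 3241792000 multiplications (1480^3). Strassen: 1977326743 multiplications (7^11, after padding to 2048x2048). Strassen reduces 8 recursive multiplications to 7 at each level.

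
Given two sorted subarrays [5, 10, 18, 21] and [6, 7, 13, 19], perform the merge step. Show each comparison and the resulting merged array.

Merging process:

Compare 5 vs 6: take 5 from left. Merged: [5]
Compare 10 vs 6: take 6 from right. Merged: [5, 6]
Compare 10 vs 7: take 7 from right. Merged: [5, 6, 7]
Compare 10 vs 13: take 10 from left. Merged: [5, 6, 7, 10]
Compare 18 vs 13: take 13 from right. Merged: [5, 6, 7, 10, 13]
Compare 18 vs 19: take 18 from left. Merged: [5, 6, 7, 10, 13, 18]
Compare 21 vs 19: take 19 from right. Merged: [5, 6, 7, 10, 13, 18, 19]
Append remaining from left: [21]. Merged: [5, 6, 7, 10, 13, 18, 19, 21]

Final merged array: [5, 6, 7, 10, 13, 18, 19, 21]
Total comparisons: 7

The merged array is [5, 6, 7, 10, 13, 18, 19, 21], requiring 7 comparisons. The merge step runs in O(n) time where n is the total number of elements.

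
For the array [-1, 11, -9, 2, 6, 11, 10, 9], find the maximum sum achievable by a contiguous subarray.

Using Kadane's algorithm on [-1, 11, -9, 2, 6, 11, 10, 9]:

Scanning through the array:
Position 1 (value 11): max_ending_here = 11, max_so_far = 11
Position 2 (value -9): max_ending_here = 2, max_so_far = 11
Position 3 (value 2): max_ending_here = 4, max_so_far = 11
Position 4 (value 6): max_ending_here = 10, max_so_far = 11
Position 5 (value 11): max_ending_here = 21, max_so_far = 21
Position 6 (value 10): max_ending_here = 31, max_so_far = 31
Position 7 (value 9): max_ending_here = 40, max_so_far = 40

Maximum subarray: [11, -9, 2, 6, 11, 10, 9]
Maximum sum: 40

The maximum subarray is [11, -9, 2, 6, 11, 10, 9] with sum 40. This subarray runs from index 1 to index 7.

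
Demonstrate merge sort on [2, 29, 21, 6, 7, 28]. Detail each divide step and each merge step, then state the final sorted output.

Merge sort trace:

Split: [2, 29, 21, 6, 7, 28] -> [2, 29, 21] and [6, 7, 28]
  Split: [2, 29, 21] -> [2] and [29, 21]
    Split: [29, 21] -> [29] and [21]
    Merge: [29] + [21] -> [21, 29]
  Merge: [2] + [21, 29] -> [2, 21, 29]
  Split: [6, 7, 28] -> [6] and [7, 28]
    Split: [7, 28] -> [7] and [28]
    Merge: [7] + [28] -> [7, 28]
  Merge: [6] + [7, 28] -> [6, 7, 28]
Merge: [2, 21, 29] + [6, 7, 28] -> [2, 6, 7, 21, 28, 29]

Final sorted array: [2, 6, 7, 21, 28, 29]

The merge sort proceeds by recursively splitting the array and merging sorted halves.
After all merges, the sorted array is [2, 6, 7, 21, 28, 29].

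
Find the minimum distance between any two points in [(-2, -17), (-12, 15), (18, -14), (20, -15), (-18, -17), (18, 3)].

Computing all pairwise distances among 6 points:

d((-2, -17), (-12, 15)) = 33.5261
d((-2, -17), (18, -14)) = 20.2237
d((-2, -17), (20, -15)) = 22.0907
d((-2, -17), (-18, -17)) = 16.0
d((-2, -17), (18, 3)) = 28.2843
d((-12, 15), (18, -14)) = 41.7253
d((-12, 15), (20, -15)) = 43.8634
d((-12, 15), (-18, -17)) = 32.5576
d((-12, 15), (18, 3)) = 32.311
d((18, -14), (20, -15)) = 2.2361 <-- minimum
d((18, -14), (-18, -17)) = 36.1248
d((18, -14), (18, 3)) = 17.0
d((20, -15), (-18, -17)) = 38.0526
d((20, -15), (18, 3)) = 18.1108
d((-18, -17), (18, 3)) = 41.1825

Closest pair: (18, -14) and (20, -15) with distance 2.2361

The closest pair is (18, -14) and (20, -15) with Euclidean distance 2.2361. For 6 points, brute-force pairwise comparison is shown above. For large n, the divide-and-conquer algorithm (sort by x, recurse on halves, check the dividing strip) achieves O(n log n).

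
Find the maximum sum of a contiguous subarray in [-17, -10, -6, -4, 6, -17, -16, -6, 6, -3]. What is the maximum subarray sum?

Using Kadane's algorithm on [-17, -10, -6, -4, 6, -17, -16, -6, 6, -3]:

Scanning through the array:
Position 1 (value -10): max_ending_here = -10, max_so_far = -10
Position 2 (value -6): max_ending_here = -6, max_so_far = -6
Position 3 (value -4): max_ending_here = -4, max_so_far = -4
Position 4 (value 6): max_ending_here = 6, max_so_far = 6
Position 5 (value -17): max_ending_here = -11, max_so_far = 6
Position 6 (value -16): max_ending_here = -16, max_so_far = 6
Position 7 (value -6): max_ending_here = -6, max_so_far = 6
Position 8 (value 6): max_ending_here = 6, max_so_far = 6
Position 9 (value -3): max_ending_here = 3, max_so_far = 6

Maximum subarray: [6]
Maximum sum: 6

The maximum subarray is [6] with sum 6. This subarray runs from index 4 to index 4.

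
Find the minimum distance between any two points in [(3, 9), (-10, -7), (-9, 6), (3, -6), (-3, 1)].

Computing all pairwise distances among 5 points:

d((3, 9), (-10, -7)) = 20.6155
d((3, 9), (-9, 6)) = 12.3693
d((3, 9), (3, -6)) = 15.0
d((3, 9), (-3, 1)) = 10.0
d((-10, -7), (-9, 6)) = 13.0384
d((-10, -7), (3, -6)) = 13.0384
d((-10, -7), (-3, 1)) = 10.6301
d((-9, 6), (3, -6)) = 16.9706
d((-9, 6), (-3, 1)) = 7.8102 <-- minimum
d((3, -6), (-3, 1)) = 9.2195

Closest pair: (-9, 6) and (-3, 1) with distance 7.8102

The closest pair is (-9, 6) and (-3, 1) with Euclidean distance 7.8102. For 5 points, brute-force pairwise comparison is shown above. For large n, the divide-and-conquer algorithm (sort by x, recurse on halves, check the dividing strip) achieves O(n log n).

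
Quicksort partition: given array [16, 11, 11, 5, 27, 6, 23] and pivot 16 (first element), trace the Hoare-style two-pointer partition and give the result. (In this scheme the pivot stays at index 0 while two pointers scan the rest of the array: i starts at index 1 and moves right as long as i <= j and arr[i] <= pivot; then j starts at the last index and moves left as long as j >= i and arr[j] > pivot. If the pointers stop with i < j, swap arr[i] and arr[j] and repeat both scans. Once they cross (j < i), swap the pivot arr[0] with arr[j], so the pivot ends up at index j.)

Hoare-style two-pointer partition with pivot = 16:

Initial array: [16, 11, 11, 5, 27, 6, 23]

Pointers start at i = 1, j = 6.
i stops at index 4 (arr[4]=27 > 16), j stops at index 5 (arr[5]=6 <= 16): swap arr[4] and arr[5], array becomes [16, 11, 11, 5, 6, 27, 23]
i ends at 5, j ends at 4: the pointers have crossed (j < i), so scanning stops.

Swap pivot arr[0] with arr[4] to place pivot at position 4: [6, 11, 11, 5, 16, 27, 23]
Pivot position: 4

After partitioning with pivot 16, the array becomes [6, 11, 11, 5, 16, 27, 23]. The pivot is placed at index 4. All elements to the left of the pivot are <= 16, and all elements to the right are > 16.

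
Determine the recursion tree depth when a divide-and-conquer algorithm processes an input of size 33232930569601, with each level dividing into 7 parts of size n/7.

For divide and conquer with division factor 7:

Problem sizes at each level:
Level 0: 33232930569601
Level 1: 4747561509943
Level 2: 678223072849
Level 3: 96889010407
Level 4: 13841287201
Level 5: 1977326743
Level 6: 282475249
Level 7: 40353607
Level 8: 5764801
Level 9: 823543
Level 10: 117649
Level 11: 16807
Level 12: 2401
Level 13: 343
Level 14: 49
Level 15: 7
Level 16: 1

The root is level 0 and the size-1 base case is level 16 (the tree spans levels 0 through 16, i.e. 17 levels counting the root), so the depth is the number of divisions: log_7(33232930569601) = 16

The recursion tree depth is log_7(33232930569601) = 16. At each level, the problem size is divided by 7, so it takes 16 divisions to reduce to a base case of size 1. The algorithm makes 7 recursive calls at each level.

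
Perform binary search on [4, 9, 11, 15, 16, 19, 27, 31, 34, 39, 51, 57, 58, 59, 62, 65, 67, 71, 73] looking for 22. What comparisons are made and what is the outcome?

Binary search for 22 in [4, 9, 11, 15, 16, 19, 27, 31, 34, 39, 51, 57, 58, 59, 62, 65, 67, 71, 73]:

lo=0, hi=18, mid=9, arr[mid]=39 -> 39 > 22, search left half
lo=0, hi=8, mid=4, arr[mid]=16 -> 16 < 22, search right half
lo=5, hi=8, mid=6, arr[mid]=27 -> 27 > 22, search left half
lo=5, hi=5, mid=5, arr[mid]=19 -> 19 < 22, search right half
lo=6 > hi=5, target 22 not found

Binary search determines that 22 is not in the array after 4 comparisons. The search space was exhausted without finding the target.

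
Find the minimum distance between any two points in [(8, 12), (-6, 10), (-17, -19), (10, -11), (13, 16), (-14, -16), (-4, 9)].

Computing all pairwise distances among 7 points:

d((8, 12), (-6, 10)) = 14.1421
d((8, 12), (-17, -19)) = 39.8246
d((8, 12), (10, -11)) = 23.0868
d((8, 12), (13, 16)) = 6.4031
d((8, 12), (-14, -16)) = 35.609
d((8, 12), (-4, 9)) = 12.3693
d((-6, 10), (-17, -19)) = 31.0161
d((-6, 10), (10, -11)) = 26.4008
d((-6, 10), (13, 16)) = 19.9249
d((-6, 10), (-14, -16)) = 27.2029
d((-6, 10), (-4, 9)) = 2.2361 <-- minimum
d((-17, -19), (10, -11)) = 28.1603
d((-17, -19), (13, 16)) = 46.0977
d((-17, -19), (-14, -16)) = 4.2426
d((-17, -19), (-4, 9)) = 30.8707
d((10, -11), (13, 16)) = 27.1662
d((10, -11), (-14, -16)) = 24.5153
d((10, -11), (-4, 9)) = 24.4131
d((13, 16), (-14, -16)) = 41.8688
d((13, 16), (-4, 9)) = 18.3848
d((-14, -16), (-4, 9)) = 26.9258

Closest pair: (-6, 10) and (-4, 9) with distance 2.2361

The closest pair is (-6, 10) and (-4, 9) with Euclidean distance 2.2361. For 7 points, brute-force pairwise comparison is shown above. For large n, the divide-and-conquer algorithm (sort by x, recurse on halves, check the dividing strip) achieves O(n log n).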